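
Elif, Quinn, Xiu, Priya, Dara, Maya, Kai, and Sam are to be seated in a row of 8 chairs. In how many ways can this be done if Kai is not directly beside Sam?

30240

There are 8! = 40320 arrangements in all. If Kai and Sam are adjacent, merging them into one block gives 2·(7)! = 10080 arrangements.
Complementary counting: 40320 − 10080 = 30240.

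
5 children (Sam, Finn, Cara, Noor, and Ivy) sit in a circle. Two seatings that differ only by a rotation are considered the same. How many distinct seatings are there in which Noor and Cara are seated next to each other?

Glue Noor and Cara into a block (2 internal orders). Seating 4 units around a circle gives (3)! arrangements.
So 2 × (3)! = 2 × 6 = 12.

12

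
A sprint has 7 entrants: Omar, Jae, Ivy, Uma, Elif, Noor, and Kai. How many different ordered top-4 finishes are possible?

840

There are 7 choices for 1st place, 6 for 2nd, and so on down to 4 for position 4.
That gives 7 × 6 × 5 × 4 = 840.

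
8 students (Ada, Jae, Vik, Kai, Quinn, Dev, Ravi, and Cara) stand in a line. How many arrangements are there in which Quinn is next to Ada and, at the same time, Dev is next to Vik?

2880

Treat {Quinn,Ada} as one block (2 orders) and {Dev,Vik} as another (2 orders).
That leaves 6 units to arrange: 2 × 2 × 6! = 4 × 720 = 2880.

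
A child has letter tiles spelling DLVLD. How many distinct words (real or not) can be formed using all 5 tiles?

DLVLD has 5 letters with D appearing twice and L appearing twice.
Dividing 5! = 120 by 2!·2! = 4 for the repeated letters gives 30.

30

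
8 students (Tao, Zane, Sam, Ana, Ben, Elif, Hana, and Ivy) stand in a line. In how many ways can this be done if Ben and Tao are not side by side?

30240

There are 8! = 40320 arrangements in all. If Ben and Tao are adjacent, merging them into one block gives 2·(7)! = 10080 arrangements.
Complementary counting: 40320 − 10080 = 30240.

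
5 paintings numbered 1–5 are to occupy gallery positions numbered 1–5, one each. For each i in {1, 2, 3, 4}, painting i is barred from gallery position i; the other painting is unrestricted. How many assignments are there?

Let Aᵢ (for 1 ≤ i ≤ 4) be the placements that put painting i in its forbidden gallery position. Any j of these fix j positions, leaving (5−j)! ways to fill the rest, and there are C(4,j) ways to pick which j.
By inclusion–exclusion, the number of valid placements is Σ_{j=0}^{4} (−1)^j C(4,j)·(5−j)!.
Computing: 120 − 96 + 36 − 8 + 1 = 53.

53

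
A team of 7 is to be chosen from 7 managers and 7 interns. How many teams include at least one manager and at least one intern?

Unrestricted: C(14,7) = 3432 ways to pick any 7 of the 14.
Subtract selections that omit an entire group: no managers → C(7,7) = 1; no interns → C(7,7) = 1.
Both groups omitted at once is impossible, so 3432 − 2 = 3430.

3430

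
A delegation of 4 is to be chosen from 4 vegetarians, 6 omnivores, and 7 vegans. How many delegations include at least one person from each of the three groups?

1176

With no constraint there are C(17,4) = 2380 possible selections.
Selections missing a whole group: no vegetarians → C(13,4) = 715; no omnivores → C(11,4) = 330; no vegans → C(10,4) = 210.
Add back selections omitting two groups (i.e. drawn from a single group): C(4,4) + C(6,4) + C(7,4) = 51.
By inclusion–exclusion: 2380 − 1255 + 51 = 1176.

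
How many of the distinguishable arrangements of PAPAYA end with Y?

10

With the last slot taken by Y, it remains to arrange the other 5 letters (PAPAA).
Those 5 letters have A appearing 3 times and P appearing twice, giving (5)!/(3!·2!) = 10.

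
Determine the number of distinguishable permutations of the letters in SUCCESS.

420

SUCCESS has 7 letters with C appearing twice and S appearing 3 times.
So there are 7! / (3!·2!) = 420 distinguishable arrangements.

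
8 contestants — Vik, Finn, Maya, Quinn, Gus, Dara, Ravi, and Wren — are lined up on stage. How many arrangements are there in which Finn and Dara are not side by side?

There are 8! = 40320 arrangements in all. If Finn and Dara are adjacent, merging them into one block gives 2·(7)! = 10080 arrangements.
Complementary counting: 40320 − 10080 = 30240.

30240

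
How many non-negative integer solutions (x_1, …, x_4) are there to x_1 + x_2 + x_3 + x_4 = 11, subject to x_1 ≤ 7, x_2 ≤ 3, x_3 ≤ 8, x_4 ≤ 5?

162

By stars and bars, unrestricted non-negative solutions to x_1+…+x_4 = 11 number C(11+3,3) = 364.
Subtract solutions that violate a single cap (substitute x_i' = x_i − (cap_i+1)): x_1 ≥ 8 gives C(6,3) = 20; x_2 ≥ 4 gives C(10,3) = 120; x_3 ≥ 9 gives C(5,3) = 10; x_4 ≥ 6 gives C(8,3) = 56. Together 206.
Add back pairs where two caps are both exceeded: 0 + 0 + 0 + 0 + 4 + 0 = 4.
By inclusion–exclusion the count is 364 − 206 + 4 = 162.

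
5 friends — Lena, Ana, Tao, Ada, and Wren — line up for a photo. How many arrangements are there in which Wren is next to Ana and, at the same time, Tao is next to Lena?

Treat {Wren,Ana} as one block (2 orders) and {Tao,Lena} as another (2 orders).
That leaves 3 units to arrange: 2 × 2 × 3! = 4 × 6 = 24.

24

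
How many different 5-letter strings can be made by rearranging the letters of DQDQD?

10

DQDQD has 5 letters with D appearing 3 times and Q appearing twice.
The number of distinct arrangements is 5!/(3!·2!) = 120/12 = 10.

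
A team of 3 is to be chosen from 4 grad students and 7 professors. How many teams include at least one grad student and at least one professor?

126

Unrestricted: C(11,3) = 165 ways to pick any 3 of the 11.
Selections missing a whole group: no grad students → C(7,3) = 35; no professors → C(4,3) = 4.
Both groups omitted at once is impossible, so 165 − 39 = 126.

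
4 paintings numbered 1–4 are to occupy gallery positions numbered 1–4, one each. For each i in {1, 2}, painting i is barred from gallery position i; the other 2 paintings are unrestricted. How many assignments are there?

Let Aᵢ (for i ∈ {1, 2}) be the placements that put painting i in its forbidden gallery position. Any j of these fix j positions, leaving (4−j)! ways to fill the rest, and there are C(2,j) ways to pick which j.
By inclusion–exclusion, the number of valid placements is Σ_{j=0}^{2} (−1)^j C(2,j)·(4−j)!.
Computing: 24 − 12 + 2 = 14.

14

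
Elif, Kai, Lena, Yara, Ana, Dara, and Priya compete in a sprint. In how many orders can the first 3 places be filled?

210

There are 7 choices for 1st place, 6 for 2nd, and 5 for 3rd.
That gives 7 × 6 × 5 = 210.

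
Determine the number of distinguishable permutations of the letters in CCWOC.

CCWOC has 5 letters with C appearing 3 times.
The number of distinct arrangements is 5!/(3!) = 120/6 = 20.

20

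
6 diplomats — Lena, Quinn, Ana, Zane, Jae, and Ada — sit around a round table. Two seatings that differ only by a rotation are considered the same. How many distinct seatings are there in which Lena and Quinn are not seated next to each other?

Without the restriction there are (5)! = 120 seatings.
Seatings with Lena beside Quinn: treat them as a block with 2 internal orders, giving 2 × (4)! = 48.
Subtracting, 120 − 48 = 72.

72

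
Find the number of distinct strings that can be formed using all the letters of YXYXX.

10

The 5 letters of YXYXX have repeats: X appearing 3 times and Y appearing twice.
Dividing 5! = 120 by 3!·2! = 12 for the repeated letters gives 10.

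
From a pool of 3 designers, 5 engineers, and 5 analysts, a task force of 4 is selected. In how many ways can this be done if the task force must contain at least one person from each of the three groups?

375

Unrestricted: C(13,4) = 715 ways to pick any 4 of the 13.
Selections missing a whole group: no designers → C(10,4) = 210; no engineers → C(8,4) = 70; no analysts → C(8,4) = 70.
Add back selections omitting two groups (i.e. drawn from a single group): C(3,4) + C(5,4) + C(5,4) = 10.
By inclusion–exclusion: 715 − 350 + 10 = 375.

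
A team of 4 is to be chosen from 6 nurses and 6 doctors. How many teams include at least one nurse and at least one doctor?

Total 4-person selections from all 12: C(12,4) = 495.
Selections missing a whole group: no nurses → C(6,4) = 15; no doctors → C(6,4) = 15.
Both groups omitted at once is impossible, so 495 − 30 = 465.

465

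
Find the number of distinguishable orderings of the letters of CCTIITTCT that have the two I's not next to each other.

980

There are 9!/(4!·3!·2!) = 1260 arrangements of CCTIITTCT in total.
Arrangements with the I's together: treat II as one letter, giving (8)!/(4!·3!) = 280.
Subtracting, 1260 − 280 = 980 arrangements keep the I's apart.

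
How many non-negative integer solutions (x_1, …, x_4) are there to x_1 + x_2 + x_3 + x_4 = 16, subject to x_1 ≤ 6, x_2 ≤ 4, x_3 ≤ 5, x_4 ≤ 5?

By stars and bars, unrestricted non-negative solutions to x_1+…+x_4 = 16 number C(16+3,3) = 969.
Subtract solutions that violate a single cap (substitute x_i' = x_i − (cap_i+1)): x_1 ≥ 7 gives C(12,3) = 220; x_2 ≥ 5 gives C(14,3) = 364; x_3 ≥ 6 gives C(13,3) = 286; x_4 ≥ 6 gives C(13,3) = 286. Together 1156.
Add back pairs where two caps are both exceeded: 35 + 20 + 20 + 56 + 56 + 35 = 222.
By inclusion–exclusion the count is 969 − 1156 + 222 = 35.

35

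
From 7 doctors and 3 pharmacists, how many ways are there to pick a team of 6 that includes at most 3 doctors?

35

Split by how many doctors are chosen (0 through 3).
Sum: C(7,0)·C(3,6) + C(7,1)·C(3,5) + C(7,2)·C(3,4) + C(7,3)·C(3,3) = 0 + 0 + 0 + 35 = 35.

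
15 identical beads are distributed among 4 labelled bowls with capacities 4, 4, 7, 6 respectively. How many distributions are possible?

76

By stars and bars, unrestricted non-negative solutions to x_1+…+x_4 = 15 number C(15+3,3) = 816.
Subtract solutions that violate a single cap (substitute x_i' = x_i − (cap_i+1)): x_1 ≥ 5 gives C(13,3) = 286; x_2 ≥ 5 gives C(13,3) = 286; x_3 ≥ 8 gives C(10,3) = 120; x_4 ≥ 7 gives C(11,3) = 165. Together 857.
Add back pairs where two caps are both exceeded: 56 + 10 + 20 + 10 + 20 + 1 = 117.
By inclusion–exclusion the count is 816 − 857 + 117 = 76.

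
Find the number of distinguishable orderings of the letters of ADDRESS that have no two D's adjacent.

There are 7!/(2!·2!) = 1260 arrangements of ADDRESS in total.
If the two D's are adjacent, glue them into one block, leaving 6 items to arrange: (6)!/(2!) = 360 ways.
Subtracting, 1260 − 360 = 900 arrangements keep the D's apart.

900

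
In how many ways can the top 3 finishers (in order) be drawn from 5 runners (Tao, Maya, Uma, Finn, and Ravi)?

60

There are 5 choices for 1st place, 4 for 2nd, and 3 for 3rd.
That gives 5 × 4 × 3 = 60.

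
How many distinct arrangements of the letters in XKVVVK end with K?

20

Fix K in the last position and arrange the remaining 5 letters.
Those 5 letters have V appearing 3 times, giving (5)!/(3!) = 20.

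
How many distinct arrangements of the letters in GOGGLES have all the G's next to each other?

120

Treat the 3 copies of G as a single block. The multiset to arrange is then {GGG, E, L, O, S}, 5 items in all.
All 5 items are distinct, so there are (5)! = 120 arrangements.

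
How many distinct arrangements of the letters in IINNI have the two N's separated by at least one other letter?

There are 5!/(3!·2!) = 10 arrangements of IINNI in total.
If the two N's are adjacent, glue them into one block, leaving 4 items to arrange: (4)!/(3!) = 4 ways.
Hence 10 − 4 = 6.

6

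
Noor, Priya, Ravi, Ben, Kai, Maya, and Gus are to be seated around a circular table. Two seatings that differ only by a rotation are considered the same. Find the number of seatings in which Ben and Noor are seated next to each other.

Glue Ben and Noor into a block (2 internal orders). Seating 6 units around a circle gives (5)! arrangements.
So 2 × (5)! = 2 × 120 = 240.

240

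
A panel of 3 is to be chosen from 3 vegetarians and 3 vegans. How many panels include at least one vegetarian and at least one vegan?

With no constraint there are C(6,3) = 20 possible selections.
Selections missing a whole group: no vegetarians → C(3,3) = 1; no vegans → C(3,3) = 1.
Both groups omitted at once is impossible, so 20 − 2 = 18.

18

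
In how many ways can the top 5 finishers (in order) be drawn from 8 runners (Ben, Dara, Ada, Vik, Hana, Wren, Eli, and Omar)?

There are 8 choices for 1st place, 7 for 2nd, and so on down to 4 for position 5.
That gives 8 × 7 × 6 × 5 × 4 = 6720.

6720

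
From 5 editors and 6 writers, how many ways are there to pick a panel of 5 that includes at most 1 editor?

81

Split by how many editors are chosen (0 through 1).
Sum: C(5,0)·C(6,5) + C(5,1)·C(6,4) = 6 + 75 = 81.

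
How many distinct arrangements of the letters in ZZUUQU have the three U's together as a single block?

12

Treat the 3 copies of U as a single block. The multiset to arrange is then {UUU, Q, Z, Z}, 4 items in all.
That gives (4)!/(2!) = 12 arrangements.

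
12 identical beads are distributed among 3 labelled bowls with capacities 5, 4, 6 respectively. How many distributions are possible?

10

By stars and bars, unrestricted non-negative solutions to x_1+…+x_3 = 12 number C(12+2,2) = 91.
Subtract solutions that violate a single cap (substitute x_i' = x_i − (cap_i+1)): x_1 ≥ 6 gives C(8,2) = 28; x_2 ≥ 5 gives C(9,2) = 36; x_3 ≥ 7 gives C(7,2) = 21. Together 85.
Add back pairs where two caps are both exceeded: 3 + 0 + 1 = 4.
By inclusion–exclusion the count is 91 − 85 + 4 = 10.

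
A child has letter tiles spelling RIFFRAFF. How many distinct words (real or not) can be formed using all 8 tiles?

Letter multiplicities in RIFFRAFF: A×1, F×4, I×1, R×2.
Dividing 8! = 40320 by 4!·2! = 48 for the repeated letters gives 840.

840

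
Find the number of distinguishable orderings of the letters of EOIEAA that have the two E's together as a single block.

Treat the 2 copies of E as a single block. The multiset to arrange is then {EE, A, A, I, O}, 5 items in all.
That gives (5)!/(2!) = 60 arrangements.

60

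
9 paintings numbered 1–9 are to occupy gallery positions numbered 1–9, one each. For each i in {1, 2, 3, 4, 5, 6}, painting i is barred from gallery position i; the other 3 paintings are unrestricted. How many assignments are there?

183822

Let Aᵢ (for 1 ≤ i ≤ 6) be the placements that put painting i in its forbidden gallery position. Any j of these fix j positions, leaving (9−j)! ways to fill the rest, and there are C(6,j) ways to pick which j.
By inclusion–exclusion, the number of valid placements is Σ_{j=0}^{6} (−1)^j C(6,j)·(9−j)!.
Computing: 362880 − 241920 + 75600 − 14400 + 1800 − 144 + 6 = 183822.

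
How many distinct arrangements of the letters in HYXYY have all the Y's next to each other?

Treat the 3 copies of Y as a single block. The multiset to arrange is then {YYY, H, X}, 3 items in all.
All 3 items are distinct, so there are (3)! = 6 arrangements.

6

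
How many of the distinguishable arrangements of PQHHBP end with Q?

With the last slot taken by Q, it remains to arrange the other 5 letters (PHHBP).
Those 5 letters have H appearing twice and P appearing twice, giving (5)!/(2!·2!) = 30.

30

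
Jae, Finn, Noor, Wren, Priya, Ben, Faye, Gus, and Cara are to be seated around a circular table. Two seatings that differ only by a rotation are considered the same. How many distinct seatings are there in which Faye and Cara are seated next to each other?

10080

Glue Faye and Cara into a block (2 internal orders). Seating 8 units around a circle gives (7)! arrangements.
So 2 × (7)! = 2 × 5040 = 10080.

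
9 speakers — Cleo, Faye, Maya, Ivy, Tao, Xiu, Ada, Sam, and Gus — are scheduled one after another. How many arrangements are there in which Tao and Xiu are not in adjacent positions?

282240

There are 9! = 362880 arrangements in all. If Tao and Xiu are adjacent, merging them into one block gives 2·(8)! = 80640 arrangements.
Complementary counting: 362880 − 80640 = 282240.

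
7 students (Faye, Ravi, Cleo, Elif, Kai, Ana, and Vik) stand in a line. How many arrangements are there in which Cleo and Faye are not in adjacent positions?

3600

Of the 7! = 5040 arrangements, those with Cleo and Faye adjacent number 2 × 6! = 1440 (treat the pair as a block with 2 internal orders).
So 5040 − 1440 = 3600 arrangements keep them apart.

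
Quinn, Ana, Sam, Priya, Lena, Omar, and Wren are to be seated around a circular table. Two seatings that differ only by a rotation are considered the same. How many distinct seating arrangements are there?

Seat Quinn anywhere (absorbing the rotational symmetry), then permute the other 6: (6)! = 720.

720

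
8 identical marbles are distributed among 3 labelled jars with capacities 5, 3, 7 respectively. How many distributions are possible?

23

By stars and bars, unrestricted non-negative solutions to x_1+…+x_3 = 8 number C(8+2,2) = 45.
Subtract solutions that violate a single cap (substitute x_i' = x_i − (cap_i+1)): x_1 ≥ 6 gives C(4,2) = 6; x_2 ≥ 4 gives C(6,2) = 15; x_3 ≥ 8 gives C(2,2) = 1. Together 22.
No two caps can be exceeded simultaneously, so the pair terms are all 0.
By inclusion–exclusion the count is 45 − 22 + 0 = 23.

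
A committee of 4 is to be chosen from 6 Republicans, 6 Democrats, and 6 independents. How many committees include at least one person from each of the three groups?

Unrestricted: C(18,4) = 3060 ways to pick any 4 of the 18.
Selections missing a whole group: no Republicans → C(12,4) = 495; no Democrats → C(12,4) = 495; no independents → C(12,4) = 495.
Add back selections omitting two groups (i.e. drawn from a single group): C(6,4) + C(6,4) + C(6,4) = 45.
By inclusion–exclusion: 3060 − 1485 + 45 = 1620.

1620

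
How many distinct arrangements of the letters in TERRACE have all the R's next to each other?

360

Treat the 2 copies of R as a single block. The multiset to arrange is then {RR, A, C, E, E, T}, 6 items in all.
That gives (6)!/(2!) = 360 arrangements.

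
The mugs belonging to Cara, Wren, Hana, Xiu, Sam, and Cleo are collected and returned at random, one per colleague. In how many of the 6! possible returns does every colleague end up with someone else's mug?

265

This is the derangement count D_6: permutations of 6 items with no fixed point.
By inclusion–exclusion this is Σ_{j=0}^{6} (−1)^j C(6,j)·(6−j)!.
Computing: 720 − 720 + 360 − 120 + 30 − 6 + 1 = 265.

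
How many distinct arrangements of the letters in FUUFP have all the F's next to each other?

Treat the 2 copies of F as a single block. The multiset to arrange is then {FF, P, U, U}, 4 items in all.
That gives (4)!/(2!) = 12 arrangements.

12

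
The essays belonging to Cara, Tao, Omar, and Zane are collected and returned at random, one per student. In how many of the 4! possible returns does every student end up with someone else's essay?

This is the derangement count D_4: permutations of 4 items with no fixed point.
By inclusion–exclusion this is Σ_{j=0}^{4} (−1)^j C(4,j)·(4−j)!.
Computing: 24 − 24 + 12 − 4 + 1 = 9.

9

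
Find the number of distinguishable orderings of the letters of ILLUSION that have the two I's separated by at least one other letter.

7560

There are 8!/(2!·2!) = 10080 arrangements of ILLUSION in total.
Arrangements with the I's together: treat II as one letter, giving (7)!/(2!) = 2520.
Subtracting, 10080 − 2520 = 7560 arrangements keep the I's apart.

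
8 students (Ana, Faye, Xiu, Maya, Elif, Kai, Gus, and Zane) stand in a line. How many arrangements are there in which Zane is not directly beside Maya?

30240

There are 8! = 40320 arrangements in all. If Zane and Maya are adjacent, merging them into one block gives 2·(7)! = 10080 arrangements.
Complementary counting: 40320 − 10080 = 30240.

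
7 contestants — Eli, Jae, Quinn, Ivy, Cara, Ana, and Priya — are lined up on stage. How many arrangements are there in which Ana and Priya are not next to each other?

3600

There are 7! = 5040 arrangements in all. If Ana and Priya are adjacent, merging them into one block gives 2·(6)! = 1440 arrangements.
So 5040 − 1440 = 3600 arrangements keep them apart.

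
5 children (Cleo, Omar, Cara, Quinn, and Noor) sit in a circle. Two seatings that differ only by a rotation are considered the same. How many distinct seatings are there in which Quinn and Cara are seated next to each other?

Glue Quinn and Cara into a block (2 internal orders). Seating 4 units around a circle gives (3)! arrangements.
So 2 × (3)! = 2 × 6 = 12.

12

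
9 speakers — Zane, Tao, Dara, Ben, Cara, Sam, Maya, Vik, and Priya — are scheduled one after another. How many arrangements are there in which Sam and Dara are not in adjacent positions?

282240

Of the 9! = 362880 arrangements, those with Sam and Dara adjacent number 2 × 8! = 80640 (treat the pair as a block with 2 internal orders).
So 362880 − 80640 = 282240 arrangements keep them apart.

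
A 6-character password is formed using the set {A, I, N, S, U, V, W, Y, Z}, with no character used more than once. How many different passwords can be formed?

With no repetition, fill the 6 characters in order: 9 choices, then 8, down to 4.
9 × 8 × 7 × 6 × 5 × 4 = 60480.

60480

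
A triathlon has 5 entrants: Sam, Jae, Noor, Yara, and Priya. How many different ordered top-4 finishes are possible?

This is an ordered selection of 4 from 5: P(5,4).
That gives 5 × 4 × 3 × 2 = 120.

120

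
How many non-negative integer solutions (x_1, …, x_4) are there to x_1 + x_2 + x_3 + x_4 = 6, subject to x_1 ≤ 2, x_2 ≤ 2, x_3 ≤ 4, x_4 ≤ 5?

Without the upper bounds there are C(9,3) = 84 ways to split 6 among 4 variables.
Subtract solutions that violate a single cap (substitute x_i' = x_i − (cap_i+1)): x_1 ≥ 3 gives C(6,3) = 20; x_2 ≥ 3 gives C(6,3) = 20; x_3 ≥ 5 gives C(4,3) = 4; x_4 ≥ 6 gives C(3,3) = 1. Together 45.
Add back pairs where two caps are both exceeded: 1 + 0 + 0 + 0 + 0 + 0 = 1.
By inclusion–exclusion the count is 84 − 45 + 1 = 40.

40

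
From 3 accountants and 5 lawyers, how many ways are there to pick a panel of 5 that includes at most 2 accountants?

46

Split by how many accountants are chosen (0 through 2).
Sum: C(3,0)·C(5,5) + C(3,1)·C(5,4) + C(3,2)·C(5,3) = 1 + 15 + 30 = 46.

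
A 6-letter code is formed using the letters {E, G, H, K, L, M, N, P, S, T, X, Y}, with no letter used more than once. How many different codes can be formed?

Choose and order 6 of the 12 symbols: the first letter has 12 options, the next 11, and so on down to 7.
That product is 12 × 11 × 10 × 9 × 8 × 7 = 665280.

665280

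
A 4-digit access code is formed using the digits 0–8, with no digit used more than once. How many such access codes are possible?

This is a permutation of 4 out of 9: P(9,4) = 9!/5!.
9 × 8 × 7 × 6 = 3024.

3024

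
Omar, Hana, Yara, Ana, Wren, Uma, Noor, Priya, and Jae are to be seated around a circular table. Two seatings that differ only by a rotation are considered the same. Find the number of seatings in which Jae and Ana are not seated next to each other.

30240

Without the restriction there are (8)! = 40320 seatings.
Those with Jae next to Ana: fuse the pair into one unit and seat 8 units around a circle — 2·(7)! = 10080.
Subtracting, 40320 − 10080 = 30240.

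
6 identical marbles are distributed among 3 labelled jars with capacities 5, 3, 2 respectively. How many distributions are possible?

Ignoring the caps, the number of non-negative solutions to x_1+…+x_3 = 6 is C(8,2) = 28.
Subtract solutions that violate a single cap (substitute x_i' = x_i − (cap_i+1)): x_1 ≥ 6 gives C(2,2) = 1; x_2 ≥ 4 gives C(4,2) = 6; x_3 ≥ 3 gives C(5,2) = 10. Together 17.
No two caps can be exceeded simultaneously, so the pair terms are all 0.
By inclusion–exclusion the count is 28 − 17 + 0 = 11.

11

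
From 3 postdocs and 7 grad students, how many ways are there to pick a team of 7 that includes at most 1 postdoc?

Split by how many postdocs are chosen (0 through 1).
Sum: C(3,0)·C(7,7) + C(3,1)·C(7,6) = 1 + 21 = 22.

22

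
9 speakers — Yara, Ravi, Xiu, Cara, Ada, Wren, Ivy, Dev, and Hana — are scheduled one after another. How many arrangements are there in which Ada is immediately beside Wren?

80640

Place the 7 others and the Ada-Wren pair as 8 objects in a line; the pair has 2 internal arrangements.
So the count is 2·(8)! = 80640.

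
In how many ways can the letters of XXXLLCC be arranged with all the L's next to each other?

60

Treat the 2 copies of L as a single block. The multiset to arrange is then {LL, C, C, X, X, X}, 6 items in all.
That gives (6)!/(3!·2!) = 60 arrangements.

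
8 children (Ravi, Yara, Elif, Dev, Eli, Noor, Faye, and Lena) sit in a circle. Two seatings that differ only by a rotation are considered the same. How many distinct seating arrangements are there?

Around a circle, 8 distinct people have 8!/8 = (7)! = 5040 rotationally distinct seatings.

5040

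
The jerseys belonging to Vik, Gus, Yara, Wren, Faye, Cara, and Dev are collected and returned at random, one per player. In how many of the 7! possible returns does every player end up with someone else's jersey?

1854

This is the derangement count D_7: permutations of 7 items with no fixed point.
By inclusion–exclusion this is Σ_{j=0}^{7} (−1)^j C(7,j)·(7−j)!.
Computing: 5040 − 5040 + 2520 − 840 + 210 − 42 + 7 − 1 = 1854.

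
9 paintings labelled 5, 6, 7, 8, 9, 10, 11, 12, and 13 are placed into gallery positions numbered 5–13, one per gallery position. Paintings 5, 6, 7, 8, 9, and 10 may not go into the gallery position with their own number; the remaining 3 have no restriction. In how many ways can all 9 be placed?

Let Aᵢ (for 5 ≤ i ≤ 10) be the placements that put painting i in its forbidden gallery position. Any j of these fix j positions, leaving (9−j)! ways to fill the rest, and there are C(6,j) ways to pick which j.
By inclusion–exclusion, the number of valid placements is Σ_{j=0}^{6} (−1)^j C(6,j)·(9−j)!.
Computing: 362880 − 241920 + 75600 − 14400 + 1800 − 144 + 6 = 183822.

183822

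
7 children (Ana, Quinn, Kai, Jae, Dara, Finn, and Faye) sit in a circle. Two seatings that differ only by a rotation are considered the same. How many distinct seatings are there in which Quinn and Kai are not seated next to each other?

All circular seatings of 7 people number (6)! = 720.
Seatings with Quinn beside Kai: treat them as a block with 2 internal orders, giving 2 × (5)! = 240.
Subtracting, 720 − 240 = 480.

480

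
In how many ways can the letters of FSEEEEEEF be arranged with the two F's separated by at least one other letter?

There are 9!/(6!·2!) = 252 arrangements of FSEEEEEEF in total.
If the two F's are adjacent, glue them into one block, leaving 8 items to arrange: (8)!/(6!) = 56 ways.
Subtracting, 252 − 56 = 196 arrangements keep the F's apart.

196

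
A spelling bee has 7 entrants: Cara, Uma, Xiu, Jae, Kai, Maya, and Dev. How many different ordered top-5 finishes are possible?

2520

There are 7 choices for 1st place, 6 for 2nd, and so on down to 3 for position 5.
That gives 7 × 6 × 5 × 4 × 3 = 2520.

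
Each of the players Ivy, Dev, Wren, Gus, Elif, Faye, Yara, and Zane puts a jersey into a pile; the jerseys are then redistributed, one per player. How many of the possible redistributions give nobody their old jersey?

Count assignments avoiding every fixed point. For any j of the 8 players fixed to their old jersey, the other 8−j can be arranged in (8−j)! ways.
By inclusion–exclusion this is Σ_{j=0}^{8} (−1)^j C(8,j)·(8−j)!.
Computing: 40320 − 40320 + 20160 − 6720 + 1680 − 336 + 56 − 8 + 1 = 14833.

14833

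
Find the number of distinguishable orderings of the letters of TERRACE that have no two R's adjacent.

900

Total arrangements of TERRACE: 7!/(2!·2!) = 1260.
If the two R's are adjacent, glue them into one block, leaving 6 items to arrange: (6)!/(2!) = 360 ways.
Hence 1260 − 360 = 900.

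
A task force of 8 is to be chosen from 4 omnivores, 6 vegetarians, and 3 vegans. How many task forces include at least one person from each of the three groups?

1233

Total 8-person selections from all 13: C(13,8) = 1287.
Selections missing a whole group: no omnivores → C(9,8) = 9; no vegetarians → C(7,8) = 0; no vegans → C(10,8) = 45.
Add back selections omitting two groups (i.e. drawn from a single group): C(4,8) + C(6,8) + C(3,8) = 0.
By inclusion–exclusion: 1287 − 54 + 0 = 1233.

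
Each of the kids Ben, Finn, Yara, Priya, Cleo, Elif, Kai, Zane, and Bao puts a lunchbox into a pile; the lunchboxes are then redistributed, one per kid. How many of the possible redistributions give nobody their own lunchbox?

Count assignments avoiding every fixed point. For any j of the 9 kids fixed to their own lunchbox, the other 9−j can be arranged in (9−j)! ways.
By inclusion–exclusion this is Σ_{j=0}^{9} (−1)^j C(9,j)·(9−j)!.
Computing: 362880 − 362880 + 181440 − 60480 + 15120 − 3024 + 504 − 72 + 9 − 1 = 133496.

133496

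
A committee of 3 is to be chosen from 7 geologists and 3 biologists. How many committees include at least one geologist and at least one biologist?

Unrestricted: C(10,3) = 120 ways to pick any 3 of the 10.
Selections missing a whole group: no geologists → C(3,3) = 1; no biologists → C(7,3) = 35.
Both groups omitted at once is impossible, so 120 − 36 = 84.

84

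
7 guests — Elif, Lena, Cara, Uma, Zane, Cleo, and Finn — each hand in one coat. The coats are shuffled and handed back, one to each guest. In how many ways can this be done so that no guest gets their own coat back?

1854

Let Aᵢ be the assignments in which guest i gets their own coat. We want the size of the complement of A₁∪…∪A_7.
By inclusion–exclusion this is Σ_{j=0}^{7} (−1)^j C(7,j)·(7−j)!.
Computing: 5040 − 5040 + 2520 − 840 + 210 − 42 + 7 − 1 = 1854.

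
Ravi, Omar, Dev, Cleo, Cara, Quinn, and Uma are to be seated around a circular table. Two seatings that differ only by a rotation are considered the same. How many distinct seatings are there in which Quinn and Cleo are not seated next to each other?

Without the restriction there are (6)! = 720 seatings.
Those with Quinn next to Cleo: fuse the pair into one unit and seat 6 units around a circle — 2·(5)! = 240.
Subtracting, 720 − 240 = 480.

480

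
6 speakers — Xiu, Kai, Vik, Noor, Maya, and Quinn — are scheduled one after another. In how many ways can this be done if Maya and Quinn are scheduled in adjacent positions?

Glue Maya and Quinn into one block (2 internal orders), leaving 5 units to arrange in a row.
That gives 2 × 5! = 2 × 120 = 240.

240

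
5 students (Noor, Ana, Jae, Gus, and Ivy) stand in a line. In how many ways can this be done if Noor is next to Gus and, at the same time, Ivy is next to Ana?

Treat {Noor,Gus} as one block (2 orders) and {Ivy,Ana} as another (2 orders).
That leaves 3 units to arrange: 2 × 2 × 3! = 4 × 6 = 24.

24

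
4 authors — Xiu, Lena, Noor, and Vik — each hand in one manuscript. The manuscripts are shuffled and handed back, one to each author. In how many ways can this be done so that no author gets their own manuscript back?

9

Let Aᵢ be the assignments in which author i gets their own manuscript. We want the size of the complement of A₁∪…∪A_4.
By inclusion–exclusion this is Σ_{j=0}^{4} (−1)^j C(4,j)·(4−j)!.
Computing: 24 − 24 + 12 − 4 + 1 = 9.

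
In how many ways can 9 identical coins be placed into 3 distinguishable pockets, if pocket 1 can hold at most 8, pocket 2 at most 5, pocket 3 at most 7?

Ignoring the caps, the number of non-negative solutions to x_1+…+x_3 = 9 is C(11,2) = 55.
Subtract solutions that violate a single cap (substitute x_i' = x_i − (cap_i+1)): x_1 ≥ 9 gives C(2,2) = 1; x_2 ≥ 6 gives C(5,2) = 10; x_3 ≥ 8 gives C(3,2) = 3. Together 14.
No two caps can be exceeded simultaneously, so the pair terms are all 0.
By inclusion–exclusion the count is 55 − 14 + 0 = 41.

41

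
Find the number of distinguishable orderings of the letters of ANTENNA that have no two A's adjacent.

There are 7!/(3!·2!) = 420 arrangements of ANTENNA in total.
If the two A's are adjacent, glue them into one block, leaving 6 items to arrange: (6)!/(3!) = 120 ways.
Hence 420 − 120 = 300.

300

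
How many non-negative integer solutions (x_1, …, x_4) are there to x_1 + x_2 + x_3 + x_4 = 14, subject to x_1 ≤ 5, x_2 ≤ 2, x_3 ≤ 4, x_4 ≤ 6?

19

Ignoring the caps, the number of non-negative solutions to x_1+…+x_4 = 14 is C(17,3) = 680.
Subtract solutions that violate a single cap (substitute x_i' = x_i − (cap_i+1)): x_1 ≥ 6 gives C(11,3) = 165; x_2 ≥ 3 gives C(14,3) = 364; x_3 ≥ 5 gives C(12,3) = 220; x_4 ≥ 7 gives C(10,3) = 120. Together 869.
Add back pairs where two caps are both exceeded: 56 + 20 + 4 + 84 + 35 + 10 = 209.
Subtract triples: 1 + 0 + 0 + 0 = 1.
By inclusion–exclusion the count is 680 − 869 + 209 − 1 = 19.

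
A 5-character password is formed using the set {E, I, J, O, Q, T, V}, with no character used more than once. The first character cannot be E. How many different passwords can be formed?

2160

The first character has 7−1 = 6 choices (anything except E).
The remaining 4 characters are filled from the other 6 symbols without repetition: 6 × 5 × 4 × 3 = 360.
Total: 6 × 360 = 2160.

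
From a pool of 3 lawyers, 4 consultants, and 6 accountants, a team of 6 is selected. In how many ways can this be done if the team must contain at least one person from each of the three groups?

Unrestricted: C(13,6) = 1716 ways to pick any 6 of the 13.
Selections missing a whole group: no lawyers → C(10,6) = 210; no consultants → C(9,6) = 84; no accountants → C(7,6) = 7.
Add back selections omitting two groups (i.e. drawn from a single group): C(3,6) + C(4,6) + C(6,6) = 1.
By inclusion–exclusion: 1716 − 301 + 1 = 1416.

1416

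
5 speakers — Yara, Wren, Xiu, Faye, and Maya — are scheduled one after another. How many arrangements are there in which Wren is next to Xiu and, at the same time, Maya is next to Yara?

24

Treat {Wren,Xiu} as one block (2 orders) and {Maya,Yara} as another (2 orders).
That leaves 3 units to arrange: 2 × 2 × 3! = 4 × 6 = 24.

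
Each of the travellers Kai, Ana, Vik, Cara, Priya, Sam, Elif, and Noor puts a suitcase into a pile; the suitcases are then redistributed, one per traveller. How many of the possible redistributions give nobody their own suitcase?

This is the derangement count D_8: permutations of 8 items with no fixed point.
By inclusion–exclusion this is Σ_{j=0}^{8} (−1)^j C(8,j)·(8−j)!.
Computing: 40320 − 40320 + 20160 − 6720 + 1680 − 336 + 56 − 8 + 1 = 14833.

14833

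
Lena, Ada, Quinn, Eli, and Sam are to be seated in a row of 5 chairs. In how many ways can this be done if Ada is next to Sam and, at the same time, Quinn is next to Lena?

Treat {Ada,Sam} as one block (2 orders) and {Quinn,Lena} as another (2 orders).
That leaves 3 units to arrange: 2 × 2 × 3! = 4 × 6 = 24.

24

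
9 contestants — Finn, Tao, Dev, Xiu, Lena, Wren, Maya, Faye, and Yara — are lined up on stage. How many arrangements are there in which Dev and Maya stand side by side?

Place the 7 others and the Dev-Maya pair as 8 objects in a line; the pair has 2 internal arrangements.
That gives 2 × 8! = 2 × 40320 = 80640.

80640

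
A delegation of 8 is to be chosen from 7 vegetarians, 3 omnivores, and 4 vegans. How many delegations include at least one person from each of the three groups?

Unrestricted: C(14,8) = 3003 ways to pick any 8 of the 14.
Subtract selections that omit an entire group: no vegetarians → C(7,8) = 0; no omnivores → C(11,8) = 165; no vegans → C(10,8) = 45.
Add back selections omitting two groups (i.e. drawn from a single group): C(7,8) + C(3,8) + C(4,8) = 0.
By inclusion–exclusion: 3003 − 210 + 0 = 2793.

2793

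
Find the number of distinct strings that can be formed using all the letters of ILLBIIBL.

560

Letter multiplicities in ILLBIIBL: B×2, I×3, L×3.
The number of distinct arrangements is 8!/(3!·3!·2!) = 40320/72 = 560.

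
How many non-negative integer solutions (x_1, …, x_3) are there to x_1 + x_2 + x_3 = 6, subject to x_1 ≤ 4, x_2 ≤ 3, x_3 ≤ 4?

16

Without the upper bounds there are C(8,2) = 28 ways to split 6 among 3 variables.
Subtract solutions that violate a single cap (substitute x_i' = x_i − (cap_i+1)): x_1 ≥ 5 gives C(3,2) = 3; x_2 ≥ 4 gives C(4,2) = 6; x_3 ≥ 5 gives C(3,2) = 3. Together 12.
No two caps can be exceeded simultaneously, so the pair terms are all 0.
By inclusion–exclusion the count is 28 − 12 + 0 = 16.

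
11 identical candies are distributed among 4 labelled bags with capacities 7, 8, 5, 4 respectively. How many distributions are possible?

195

By stars and bars, unrestricted non-negative solutions to x_1+…+x_4 = 11 number C(11+3,3) = 364.
Subtract solutions that violate a single cap (substitute x_i' = x_i − (cap_i+1)): x_1 ≥ 8 gives C(6,3) = 20; x_2 ≥ 9 gives C(5,3) = 10; x_3 ≥ 6 gives C(8,3) = 56; x_4 ≥ 5 gives C(9,3) = 84. Together 170.
Add back pairs where two caps are both exceeded: 0 + 0 + 0 + 0 + 0 + 1 = 1.
By inclusion–exclusion the count is 364 − 170 + 1 = 195.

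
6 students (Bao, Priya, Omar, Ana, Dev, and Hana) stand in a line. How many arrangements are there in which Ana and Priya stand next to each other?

Glue Ana and Priya into one block (2 internal orders), leaving 5 units to arrange in a row.
That gives 2 × 5! = 2 × 120 = 240.

240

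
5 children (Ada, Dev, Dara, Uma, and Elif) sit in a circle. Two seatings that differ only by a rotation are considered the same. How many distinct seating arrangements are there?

24

Around a circle, 5 distinct people have 5!/5 = (4)! = 24 rotationally distinct seatings.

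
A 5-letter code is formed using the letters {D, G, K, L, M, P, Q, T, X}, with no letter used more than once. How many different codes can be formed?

15120

This is a permutation of 5 out of 9: P(9,5) = 9!/4!.
9 × 8 × 7 × 6 × 5 = 15120.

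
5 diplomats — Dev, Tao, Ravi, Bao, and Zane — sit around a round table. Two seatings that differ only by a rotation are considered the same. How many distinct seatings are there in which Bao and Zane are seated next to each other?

12

Glue Bao and Zane into a block (2 internal orders). Seating 4 units around a circle gives (3)! arrangements.
So 2 × (3)! = 2 × 6 = 12.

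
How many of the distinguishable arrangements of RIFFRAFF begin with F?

420

With the first slot taken by F, it remains to arrange the other 7 letters (RIFRAFF).
Those 7 letters have F appearing 3 times and R appearing twice, giving (7)!/(3!·2!) = 420.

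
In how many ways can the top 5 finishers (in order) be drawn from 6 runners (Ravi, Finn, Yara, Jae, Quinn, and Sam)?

720

There are 6 choices for 1st place, 5 for 2nd, and so on down to 2 for position 5.
That gives 6 × 5 × 4 × 3 × 2 = 720.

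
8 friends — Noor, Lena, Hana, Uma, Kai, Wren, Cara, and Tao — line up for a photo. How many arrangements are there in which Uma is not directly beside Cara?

Of the 8! = 40320 arrangements, those with Uma and Cara adjacent number 2 × 7! = 10080 (treat the pair as a block with 2 internal orders).
So 40320 − 10080 = 30240 arrangements keep them apart.

30240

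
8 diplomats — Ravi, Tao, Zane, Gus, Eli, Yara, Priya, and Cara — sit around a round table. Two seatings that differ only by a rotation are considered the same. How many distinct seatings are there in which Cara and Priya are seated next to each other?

Glue Cara and Priya into a block (2 internal orders). Seating 7 units around a circle gives (6)! arrangements.
So 2 × (6)! = 2 × 720 = 1440.

1440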